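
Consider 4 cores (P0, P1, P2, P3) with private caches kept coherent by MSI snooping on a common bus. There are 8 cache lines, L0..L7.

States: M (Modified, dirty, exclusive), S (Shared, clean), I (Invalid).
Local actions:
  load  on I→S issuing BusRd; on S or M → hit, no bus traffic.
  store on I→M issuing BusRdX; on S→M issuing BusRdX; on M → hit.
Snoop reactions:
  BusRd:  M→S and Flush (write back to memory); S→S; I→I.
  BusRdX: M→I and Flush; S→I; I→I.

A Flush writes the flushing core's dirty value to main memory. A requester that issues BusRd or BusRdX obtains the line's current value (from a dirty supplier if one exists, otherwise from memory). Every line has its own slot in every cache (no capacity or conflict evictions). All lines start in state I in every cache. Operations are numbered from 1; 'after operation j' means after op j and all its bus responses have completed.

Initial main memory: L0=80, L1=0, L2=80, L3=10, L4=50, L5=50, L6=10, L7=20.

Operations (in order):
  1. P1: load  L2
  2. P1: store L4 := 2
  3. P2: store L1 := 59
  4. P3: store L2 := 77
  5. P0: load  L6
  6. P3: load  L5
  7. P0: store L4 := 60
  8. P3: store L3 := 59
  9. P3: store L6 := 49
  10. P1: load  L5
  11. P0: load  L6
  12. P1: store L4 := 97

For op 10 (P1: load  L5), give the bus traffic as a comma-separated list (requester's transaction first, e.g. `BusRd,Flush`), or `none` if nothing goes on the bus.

step 1: P1: load  L2  ⟶  ISII  (L2)  txn=BusRd  M[L2]=80
step 2: P1: store L4 := 2  ⟶  IMII  (L4)  txn=BusRdX  M[L4]=50
step 3: P2: store L1 := 59  ⟶  IIMI  (L1)  txn=BusRdX  M[L1]=0
step 4: P3: store L2 := 77  ⟶  IIIM  (L2)  txn=BusRdX  M[L2]=80
step 5: P0: load  L6  ⟶  SIII  (L6)  txn=BusRd  M[L6]=10
step 6: P3: load  L5  ⟶  IIIS  (L5)  txn=BusRd  M[L5]=50
step 7: P0: store L4 := 60  ⟶  MIII  (L4)  txn=BusRdX+Flush  M[L4]=2
step 8: P3: store L3 := 59  ⟶  IIIM  (L3)  txn=BusRdX  M[L3]=10
step 9: P3: store L6 := 49  ⟶  IIIM  (L6)  txn=BusRdX  M[L6]=10
step 10: P1: load  L5  ⟶  ISIS  (L5)  txn=BusRd  M[L5]=50
step 11: P0: load  L6  ⟶  SIIS  (L6)  txn=BusRd+Flush  M[L6]=49
step 12: P1: store L4 := 97  ⟶  IMII  (L4)  txn=BusRdX+Flush  M[L4]=60

bus = BusRd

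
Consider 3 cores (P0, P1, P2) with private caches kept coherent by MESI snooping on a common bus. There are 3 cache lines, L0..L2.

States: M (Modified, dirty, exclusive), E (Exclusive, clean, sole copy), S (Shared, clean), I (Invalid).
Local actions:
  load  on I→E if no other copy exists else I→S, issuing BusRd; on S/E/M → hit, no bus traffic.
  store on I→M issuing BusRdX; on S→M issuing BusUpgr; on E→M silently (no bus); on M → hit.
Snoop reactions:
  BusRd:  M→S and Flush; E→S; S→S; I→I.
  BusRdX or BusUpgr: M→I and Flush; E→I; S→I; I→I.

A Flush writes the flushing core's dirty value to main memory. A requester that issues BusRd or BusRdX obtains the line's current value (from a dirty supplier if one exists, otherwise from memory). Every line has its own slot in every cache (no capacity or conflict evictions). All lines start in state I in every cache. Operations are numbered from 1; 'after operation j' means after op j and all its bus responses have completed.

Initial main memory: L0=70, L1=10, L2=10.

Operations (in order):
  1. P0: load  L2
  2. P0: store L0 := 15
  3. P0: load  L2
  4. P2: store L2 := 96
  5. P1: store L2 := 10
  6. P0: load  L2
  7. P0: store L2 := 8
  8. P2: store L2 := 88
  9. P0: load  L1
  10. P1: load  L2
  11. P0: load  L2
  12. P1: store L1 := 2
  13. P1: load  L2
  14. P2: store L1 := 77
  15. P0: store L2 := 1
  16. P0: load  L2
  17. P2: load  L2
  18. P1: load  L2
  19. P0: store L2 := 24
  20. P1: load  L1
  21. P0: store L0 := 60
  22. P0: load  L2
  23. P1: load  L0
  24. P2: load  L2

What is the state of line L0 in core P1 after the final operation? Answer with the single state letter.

state = S

  op1 P0: load  L2 → E/I/I on L2; bus BusRd; mem=10
  op2 P0: store L0 := 15 → M/I/I on L0; bus BusRdX; mem=70
  op3 P0: load  L2 → E/I/I on L2; bus (none); mem=10
  op4 P2: store L2 := 96 → I/I/M on L2; bus BusRdX; mem=10
  op5 P1: store L2 := 10 → I/M/I on L2; bus BusRdX Flush; mem=96
  op6 P0: load  L2 → S/S/I on L2; bus BusRd Flush; mem=10
  op7 P0: store L2 := 8 → M/I/I on L2; bus BusUpgr; mem=10
  op8 P2: store L2 := 88 → I/I/M on L2; bus BusRdX Flush; mem=8
  op9 P0: load  L1 → E/I/I on L1; bus BusRd; mem=10
  op10 P1: load  L2 → I/S/S on L2; bus BusRd Flush; mem=88
  op11 P0: load  L2 → S/S/S on L2; bus BusRd; mem=88
  op12 P1: store L1 := 2 → I/M/I on L1; bus BusRdX; mem=10
  op13 P1: load  L2 → S/S/S on L2; bus (none); mem=88
  op14 P2: store L1 := 77 → I/I/M on L1; bus BusRdX Flush; mem=2
  op15 P0: store L2 := 1 → M/I/I on L2; bus BusUpgr; mem=88
  op16 P0: load  L2 → M/I/I on L2; bus (none); mem=88
  op17 P2: load  L2 → S/I/S on L2; bus BusRd Flush; mem=1
  op18 P1: load  L2 → S/S/S on L2; bus BusRd; mem=1
  op19 P0: store L2 := 24 → M/I/I on L2; bus BusUpgr; mem=1
  op20 P1: load  L1 → I/S/S on L1; bus BusRd Flush; mem=77
  op21 P0: store L0 := 60 → M/I/I on L0; bus (none); mem=70
  op22 P0: load  L2 → M/I/I on L2; bus (none); mem=1
  op23 P1: load  L0 → S/S/I on L0; bus BusRd Flush; mem=60
  op24 P2: load  L2 → S/I/S on L2; bus BusRd Flush; mem=24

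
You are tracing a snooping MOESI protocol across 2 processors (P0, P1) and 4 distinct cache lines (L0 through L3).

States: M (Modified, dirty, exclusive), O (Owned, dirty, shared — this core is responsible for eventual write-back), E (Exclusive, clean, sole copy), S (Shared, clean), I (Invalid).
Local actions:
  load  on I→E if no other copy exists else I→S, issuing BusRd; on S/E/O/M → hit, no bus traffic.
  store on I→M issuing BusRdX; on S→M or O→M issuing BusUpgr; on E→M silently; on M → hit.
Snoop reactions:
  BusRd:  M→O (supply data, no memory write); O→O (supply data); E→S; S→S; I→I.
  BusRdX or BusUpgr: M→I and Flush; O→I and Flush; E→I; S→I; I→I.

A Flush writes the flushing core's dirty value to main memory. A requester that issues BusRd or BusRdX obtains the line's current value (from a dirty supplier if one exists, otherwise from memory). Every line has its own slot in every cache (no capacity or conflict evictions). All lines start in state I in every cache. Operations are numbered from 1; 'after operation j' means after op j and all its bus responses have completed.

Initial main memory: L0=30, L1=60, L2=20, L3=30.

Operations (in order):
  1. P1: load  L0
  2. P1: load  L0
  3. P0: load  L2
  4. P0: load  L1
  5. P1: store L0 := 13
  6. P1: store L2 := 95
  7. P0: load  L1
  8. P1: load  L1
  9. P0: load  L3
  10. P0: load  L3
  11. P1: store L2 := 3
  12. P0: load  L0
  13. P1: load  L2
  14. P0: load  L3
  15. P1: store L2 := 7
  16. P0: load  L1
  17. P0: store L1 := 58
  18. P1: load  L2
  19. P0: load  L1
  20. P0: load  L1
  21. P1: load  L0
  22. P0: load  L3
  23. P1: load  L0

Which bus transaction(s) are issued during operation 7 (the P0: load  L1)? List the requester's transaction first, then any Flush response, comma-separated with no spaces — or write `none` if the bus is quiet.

step 1: P1: load  L0  ⟶  IE  (L0)  txn=BusRd  M[L0]=30
step 2: P1: load  L0  ⟶  IE  (L0)  txn=∅  M[L0]=30
step 3: P0: load  L2  ⟶  EI  (L2)  txn=BusRd  M[L2]=20
step 4: P0: load  L1  ⟶  EI  (L1)  txn=BusRd  M[L1]=60
step 5: P1: store L0 := 13  ⟶  IM  (L0)  txn=∅  M[L0]=30
step 6: P1: store L2 := 95  ⟶  IM  (L2)  txn=BusRdX  M[L2]=20
step 7: P0: load  L1  ⟶  EI  (L1)  txn=∅  M[L1]=60
step 8: P1: load  L1  ⟶  SS  (L1)  txn=BusRd  M[L1]=60
step 9: P0: load  L3  ⟶  EI  (L3)  txn=BusRd  M[L3]=30
step 10: P0: load  L3  ⟶  EI  (L3)  txn=∅  M[L3]=30
step 11: P1: store L2 := 3  ⟶  IM  (L2)  txn=∅  M[L2]=20
step 12: P0: load  L0  ⟶  SO  (L0)  txn=BusRd  M[L0]=30
step 13: P1: load  L2  ⟶  IM  (L2)  txn=∅  M[L2]=20
step 14: P0: load  L3  ⟶  EI  (L3)  txn=∅  M[L3]=30
step 15: P1: store L2 := 7  ⟶  IM  (L2)  txn=∅  M[L2]=20
step 16: P0: load  L1  ⟶  SS  (L1)  txn=∅  M[L1]=60
step 17: P0: store L1 := 58  ⟶  MI  (L1)  txn=BusUpgr  M[L1]=60
step 18: P1: load  L2  ⟶  IM  (L2)  txn=∅  M[L2]=20
step 19: P0: load  L1  ⟶  MI  (L1)  txn=∅  M[L1]=60
step 20: P0: load  L1  ⟶  MI  (L1)  txn=∅  M[L1]=60
step 21: P1: load  L0  ⟶  SO  (L0)  txn=∅  M[L0]=30
step 22: P0: load  L3  ⟶  EI  (L3)  txn=∅  M[L3]=30
step 23: P1: load  L0  ⟶  SO  (L0)  txn=∅  M[L0]=30

bus = none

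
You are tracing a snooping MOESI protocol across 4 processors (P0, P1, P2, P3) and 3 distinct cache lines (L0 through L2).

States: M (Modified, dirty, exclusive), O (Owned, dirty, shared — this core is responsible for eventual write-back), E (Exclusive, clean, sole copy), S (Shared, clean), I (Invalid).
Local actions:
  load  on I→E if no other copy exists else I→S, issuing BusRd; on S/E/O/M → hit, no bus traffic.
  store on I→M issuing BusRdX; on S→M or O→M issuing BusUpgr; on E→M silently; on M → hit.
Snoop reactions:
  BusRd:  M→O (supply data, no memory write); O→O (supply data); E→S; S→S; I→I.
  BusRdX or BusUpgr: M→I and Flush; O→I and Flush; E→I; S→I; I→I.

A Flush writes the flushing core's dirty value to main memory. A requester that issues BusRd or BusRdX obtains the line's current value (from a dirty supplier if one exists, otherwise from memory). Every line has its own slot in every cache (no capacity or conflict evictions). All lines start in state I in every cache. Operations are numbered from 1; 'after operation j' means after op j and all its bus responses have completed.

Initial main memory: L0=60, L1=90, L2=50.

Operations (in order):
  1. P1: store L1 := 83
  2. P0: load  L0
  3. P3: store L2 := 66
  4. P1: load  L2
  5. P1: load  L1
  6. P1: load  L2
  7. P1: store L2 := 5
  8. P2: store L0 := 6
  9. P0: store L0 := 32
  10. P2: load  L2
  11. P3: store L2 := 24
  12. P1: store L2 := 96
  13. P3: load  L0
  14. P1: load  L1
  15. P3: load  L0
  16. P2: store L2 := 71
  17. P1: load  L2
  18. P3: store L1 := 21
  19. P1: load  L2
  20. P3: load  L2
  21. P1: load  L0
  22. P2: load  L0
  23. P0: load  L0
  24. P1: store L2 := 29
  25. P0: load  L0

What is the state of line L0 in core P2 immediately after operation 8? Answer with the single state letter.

1. P1: store L1 := 83  bus=[BusRdX]  L1: P0=I P1=M P2=I P3=I  mem[L1]=90
2. P0: load  L0  bus=[BusRd]  L0: P0=E P1=I P2=I P3=I  mem[L0]=60
3. P3: store L2 := 66  bus=[BusRdX]  L2: P0=I P1=I P2=I P3=M  mem[L2]=50
4. P1: load  L2  bus=[BusRd]  L2: P0=I P1=S P2=I P3=O  mem[L2]=50
5. P1: load  L1  bus=[-]  L1: P0=I P1=M P2=I P3=I  mem[L1]=90
6. P1: load  L2  bus=[-]  L2: P0=I P1=S P2=I P3=O  mem[L2]=50
7. P1: store L2 := 5  bus=[BusUpgr,Flush]  L2: P0=I P1=M P2=I P3=I  mem[L2]=66
8. P2: store L0 := 6  bus=[BusRdX]  L0: P0=I P1=I P2=M P3=I  mem[L0]=60
9. P0: store L0 := 32  bus=[BusRdX,Flush]  L0: P0=M P1=I P2=I P3=I  mem[L0]=6
10. P2: load  L2  bus=[BusRd]  L2: P0=I P1=O P2=S P3=I  mem[L2]=66
11. P3: store L2 := 24  bus=[BusRdX,Flush]  L2: P0=I P1=I P2=I P3=M  mem[L2]=5
12. P1: store L2 := 96  bus=[BusRdX,Flush]  L2: P0=I P1=M P2=I P3=I  mem[L2]=24
13. P3: load  L0  bus=[BusRd]  L0: P0=O P1=I P2=I P3=S  mem[L0]=6
14. P1: load  L1  bus=[-]  L1: P0=I P1=M P2=I P3=I  mem[L1]=90
15. P3: load  L0  bus=[-]  L0: P0=O P1=I P2=I P3=S  mem[L0]=6
16. P2: store L2 := 71  bus=[BusRdX,Flush]  L2: P0=I P1=I P2=M P3=I  mem[L2]=96
17. P1: load  L2  bus=[BusRd]  L2: P0=I P1=S P2=O P3=I  mem[L2]=96
18. P3: store L1 := 21  bus=[BusRdX,Flush]  L1: P0=I P1=I P2=I P3=M  mem[L1]=83
19. P1: load  L2  bus=[-]  L2: P0=I P1=S P2=O P3=I  mem[L2]=96
20. P3: load  L2  bus=[BusRd]  L2: P0=I P1=S P2=O P3=S  mem[L2]=96
21. P1: load  L0  bus=[BusRd]  L0: P0=O P1=S P2=I P3=S  mem[L0]=6
22. P2: load  L0  bus=[BusRd]  L0: P0=O P1=S P2=S P3=S  mem[L0]=6
23. P0: load  L0  bus=[-]  L0: P0=O P1=S P2=S P3=S  mem[L0]=6
24. P1: store L2 := 29  bus=[BusUpgr,Flush]  L2: P0=I P1=M P2=I P3=I  mem[L2]=71
25. P0: load  L0  bus=[-]  L0: P0=O P1=S P2=S P3=S  mem[L0]=6

state = M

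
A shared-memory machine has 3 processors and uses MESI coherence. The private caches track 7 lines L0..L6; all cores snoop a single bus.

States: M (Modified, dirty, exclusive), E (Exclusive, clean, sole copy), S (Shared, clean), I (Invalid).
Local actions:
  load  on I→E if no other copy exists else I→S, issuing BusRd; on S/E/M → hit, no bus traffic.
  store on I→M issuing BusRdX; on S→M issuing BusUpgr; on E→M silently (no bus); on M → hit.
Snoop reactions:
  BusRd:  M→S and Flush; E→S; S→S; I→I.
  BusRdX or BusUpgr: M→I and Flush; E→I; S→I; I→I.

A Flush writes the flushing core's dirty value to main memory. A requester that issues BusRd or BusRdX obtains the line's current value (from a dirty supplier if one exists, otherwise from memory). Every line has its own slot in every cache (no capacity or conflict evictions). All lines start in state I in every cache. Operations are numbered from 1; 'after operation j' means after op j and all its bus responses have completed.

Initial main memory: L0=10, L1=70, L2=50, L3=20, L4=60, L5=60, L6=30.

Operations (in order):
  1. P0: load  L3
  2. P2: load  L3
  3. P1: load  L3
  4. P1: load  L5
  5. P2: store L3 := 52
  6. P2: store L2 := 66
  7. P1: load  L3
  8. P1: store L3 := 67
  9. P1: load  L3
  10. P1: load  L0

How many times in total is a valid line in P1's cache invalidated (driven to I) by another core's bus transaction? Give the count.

1. P0: load  L3  bus=[BusRd]  L3: P0=E P1=I P2=I  mem[L3]=20
2. P2: load  L3  bus=[BusRd]  L3: P0=S P1=I P2=S  mem[L3]=20
3. P1: load  L3  bus=[BusRd]  L3: P0=S P1=S P2=S  mem[L3]=20
4. P1: load  L5  bus=[BusRd]  L5: P0=I P1=E P2=I  mem[L5]=60
5. P2: store L3 := 52  bus=[BusUpgr]  L3: P0=I P1=I P2=M  mem[L3]=20
6. P2: store L2 := 66  bus=[BusRdX]  L2: P0=I P1=I P2=M  mem[L2]=50
7. P1: load  L3  bus=[BusRd,Flush]  L3: P0=I P1=S P2=S  mem[L3]=52
8. P1: store L3 := 67  bus=[BusUpgr]  L3: P0=I P1=M P2=I  mem[L3]=52
9. P1: load  L3  bus=[-]  L3: P0=I P1=M P2=I  mem[L3]=52
10. P1: load  L0  bus=[BusRd]  L0: P0=I P1=E P2=I  mem[L0]=10

invalidations = 1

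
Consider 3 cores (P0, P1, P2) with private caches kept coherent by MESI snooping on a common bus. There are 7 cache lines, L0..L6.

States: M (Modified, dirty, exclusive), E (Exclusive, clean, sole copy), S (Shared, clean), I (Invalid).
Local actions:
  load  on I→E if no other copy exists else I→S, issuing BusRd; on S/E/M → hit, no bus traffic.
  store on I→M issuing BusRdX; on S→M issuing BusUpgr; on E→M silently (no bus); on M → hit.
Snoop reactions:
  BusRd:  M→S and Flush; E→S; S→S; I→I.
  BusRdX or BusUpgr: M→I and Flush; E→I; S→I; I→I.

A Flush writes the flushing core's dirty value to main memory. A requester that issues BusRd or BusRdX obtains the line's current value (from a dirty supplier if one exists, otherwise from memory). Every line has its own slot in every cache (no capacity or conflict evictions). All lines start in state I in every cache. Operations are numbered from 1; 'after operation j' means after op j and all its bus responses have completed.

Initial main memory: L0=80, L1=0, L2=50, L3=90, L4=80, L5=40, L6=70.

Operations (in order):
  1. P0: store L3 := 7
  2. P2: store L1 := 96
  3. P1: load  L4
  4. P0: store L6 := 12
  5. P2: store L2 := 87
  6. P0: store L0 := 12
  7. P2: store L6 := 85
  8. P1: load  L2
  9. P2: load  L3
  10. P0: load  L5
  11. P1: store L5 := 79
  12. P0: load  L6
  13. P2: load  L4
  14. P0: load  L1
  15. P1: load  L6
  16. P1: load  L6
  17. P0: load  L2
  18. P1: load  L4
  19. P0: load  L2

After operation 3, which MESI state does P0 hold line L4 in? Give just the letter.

[1] P0: store L3 := 7 | P0:M(7), P1:I, P2:I | bus: BusRdX
[2] P2: store L1 := 96 | P0:I, P1:I, P2:M(96) | bus: BusRdX
[3] P1: load  L4 | P0:I, P1:E(80), P2:I | bus: BusRd
[4] P0: store L6 := 12 | P0:M(12), P1:I, P2:I | bus: BusRdX
[5] P2: store L2 := 87 | P0:I, P1:I, P2:M(87) | bus: BusRdX
[6] P0: store L0 := 12 | P0:M(12), P1:I, P2:I | bus: BusRdX
[7] P2: store L6 := 85 | P0:I, P1:I, P2:M(85) | bus: BusRdX,Flush
[8] P1: load  L2 | P0:I, P1:S(87), P2:S(87) | bus: BusRd,Flush
[9] P2: load  L3 | P0:S(7), P1:I, P2:S(7) | bus: BusRd,Flush
[10] P0: load  L5 | P0:E(40), P1:I, P2:I | bus: BusRd
[11] P1: store L5 := 79 | P0:I, P1:M(79), P2:I | bus: BusRdX
[12] P0: load  L6 | P0:S(85), P1:I, P2:S(85) | bus: BusRd,Flush
[13] P2: load  L4 | P0:I, P1:S(80), P2:S(80) | bus: BusRd
[14] P0: load  L1 | P0:S(96), P1:I, P2:S(96) | bus: BusRd,Flush
[15] P1: load  L6 | P0:S(85), P1:S(85), P2:S(85) | bus: BusRd
[16] P1: load  L6 | P0:S(85), P1:S(85), P2:S(85) | bus: none
[17] P0: load  L2 | P0:S(87), P1:S(87), P2:S(87) | bus: BusRd
[18] P1: load  L4 | P0:I, P1:S(80), P2:S(80) | bus: none
[19] P0: load  L2 | P0:S(87), P1:S(87), P2:S(87) | bus: none

state = I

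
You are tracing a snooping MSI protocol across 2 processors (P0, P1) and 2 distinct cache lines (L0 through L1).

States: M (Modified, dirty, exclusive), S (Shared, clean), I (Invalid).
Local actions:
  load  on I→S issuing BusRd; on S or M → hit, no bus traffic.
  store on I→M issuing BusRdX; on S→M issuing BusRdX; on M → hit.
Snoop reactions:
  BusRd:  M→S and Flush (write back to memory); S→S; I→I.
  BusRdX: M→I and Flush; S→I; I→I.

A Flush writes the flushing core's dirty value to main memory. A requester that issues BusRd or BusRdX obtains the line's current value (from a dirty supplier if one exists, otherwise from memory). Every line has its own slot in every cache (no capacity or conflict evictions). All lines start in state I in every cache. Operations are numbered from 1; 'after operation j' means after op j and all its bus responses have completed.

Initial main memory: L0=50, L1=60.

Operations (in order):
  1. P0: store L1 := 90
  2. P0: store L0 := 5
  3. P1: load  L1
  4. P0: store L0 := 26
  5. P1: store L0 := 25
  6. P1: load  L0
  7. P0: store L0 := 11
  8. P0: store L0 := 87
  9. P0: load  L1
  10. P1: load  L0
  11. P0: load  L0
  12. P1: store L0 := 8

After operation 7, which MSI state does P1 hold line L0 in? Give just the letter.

step 1: P0: store L1 := 90  ⟶  MI  (L1)  txn=BusRdX  M[L1]=60
step 2: P0: store L0 := 5  ⟶  MI  (L0)  txn=BusRdX  M[L0]=50
step 3: P1: load  L1  ⟶  SS  (L1)  txn=BusRd+Flush  M[L1]=90
step 4: P0: store L0 := 26  ⟶  MI  (L0)  txn=∅  M[L0]=50
step 5: P1: store L0 := 25  ⟶  IM  (L0)  txn=BusRdX+Flush  M[L0]=26
step 6: P1: load  L0  ⟶  IM  (L0)  txn=∅  M[L0]=26
step 7: P0: store L0 := 11  ⟶  MI  (L0)  txn=BusRdX+Flush  M[L0]=25
step 8: P0: store L0 := 87  ⟶  MI  (L0)  txn=∅  M[L0]=25
step 9: P0: load  L1  ⟶  SS  (L1)  txn=∅  M[L1]=90
step 10: P1: load  L0  ⟶  SS  (L0)  txn=BusRd+Flush  M[L0]=87
step 11: P0: load  L0  ⟶  SS  (L0)  txn=∅  M[L0]=87
step 12: P1: store L0 := 8  ⟶  IM  (L0)  txn=BusRdX  M[L0]=87

state = I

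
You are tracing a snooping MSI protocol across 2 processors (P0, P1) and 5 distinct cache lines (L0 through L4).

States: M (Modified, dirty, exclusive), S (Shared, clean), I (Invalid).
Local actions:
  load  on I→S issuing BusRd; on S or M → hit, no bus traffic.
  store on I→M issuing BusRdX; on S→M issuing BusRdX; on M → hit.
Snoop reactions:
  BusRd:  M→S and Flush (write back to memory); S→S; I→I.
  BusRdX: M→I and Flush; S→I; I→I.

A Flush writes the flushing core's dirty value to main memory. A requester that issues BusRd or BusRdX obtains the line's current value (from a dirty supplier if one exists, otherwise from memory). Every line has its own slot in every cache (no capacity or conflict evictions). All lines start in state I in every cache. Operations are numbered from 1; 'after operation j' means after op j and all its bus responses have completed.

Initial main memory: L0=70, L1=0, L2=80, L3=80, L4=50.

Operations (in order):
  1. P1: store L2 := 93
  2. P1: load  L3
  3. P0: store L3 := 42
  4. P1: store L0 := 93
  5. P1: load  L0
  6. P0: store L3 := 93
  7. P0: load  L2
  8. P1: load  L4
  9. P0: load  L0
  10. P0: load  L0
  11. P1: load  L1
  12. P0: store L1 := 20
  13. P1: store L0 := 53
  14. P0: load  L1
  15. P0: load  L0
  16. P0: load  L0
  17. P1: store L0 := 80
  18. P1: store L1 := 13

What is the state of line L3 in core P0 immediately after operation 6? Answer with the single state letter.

step 1: P1: store L2 := 93  ⟶  IM  (L2)  txn=BusRdX  M[L2]=80
step 2: P1: load  L3  ⟶  IS  (L3)  txn=BusRd  M[L3]=80
step 3: P0: store L3 := 42  ⟶  MI  (L3)  txn=BusRdX  M[L3]=80
step 4: P1: store L0 := 93  ⟶  IM  (L0)  txn=BusRdX  M[L0]=70
step 5: P1: load  L0  ⟶  IM  (L0)  txn=∅  M[L0]=70
step 6: P0: store L3 := 93  ⟶  MI  (L3)  txn=∅  M[L3]=80
step 7: P0: load  L2  ⟶  SS  (L2)  txn=BusRd+Flush  M[L2]=93
step 8: P1: load  L4  ⟶  IS  (L4)  txn=BusRd  M[L4]=50
step 9: P0: load  L0  ⟶  SS  (L0)  txn=BusRd+Flush  M[L0]=93
step 10: P0: load  L0  ⟶  SS  (L0)  txn=∅  M[L0]=93
step 11: P1: load  L1  ⟶  IS  (L1)  txn=BusRd  M[L1]=0
step 12: P0: store L1 := 20  ⟶  MI  (L1)  txn=BusRdX  M[L1]=0
step 13: P1: store L0 := 53  ⟶  IM  (L0)  txn=BusRdX  M[L0]=93
step 14: P0: load  L1  ⟶  MI  (L1)  txn=∅  M[L1]=0
step 15: P0: load  L0  ⟶  SS  (L0)  txn=BusRd+Flush  M[L0]=53
step 16: P0: load  L0  ⟶  SS  (L0)  txn=∅  M[L0]=53
step 17: P1: store L0 := 80  ⟶  IM  (L0)  txn=BusRdX  M[L0]=53
step 18: P1: store L1 := 13  ⟶  IM  (L1)  txn=BusRdX+Flush  M[L1]=20

state = M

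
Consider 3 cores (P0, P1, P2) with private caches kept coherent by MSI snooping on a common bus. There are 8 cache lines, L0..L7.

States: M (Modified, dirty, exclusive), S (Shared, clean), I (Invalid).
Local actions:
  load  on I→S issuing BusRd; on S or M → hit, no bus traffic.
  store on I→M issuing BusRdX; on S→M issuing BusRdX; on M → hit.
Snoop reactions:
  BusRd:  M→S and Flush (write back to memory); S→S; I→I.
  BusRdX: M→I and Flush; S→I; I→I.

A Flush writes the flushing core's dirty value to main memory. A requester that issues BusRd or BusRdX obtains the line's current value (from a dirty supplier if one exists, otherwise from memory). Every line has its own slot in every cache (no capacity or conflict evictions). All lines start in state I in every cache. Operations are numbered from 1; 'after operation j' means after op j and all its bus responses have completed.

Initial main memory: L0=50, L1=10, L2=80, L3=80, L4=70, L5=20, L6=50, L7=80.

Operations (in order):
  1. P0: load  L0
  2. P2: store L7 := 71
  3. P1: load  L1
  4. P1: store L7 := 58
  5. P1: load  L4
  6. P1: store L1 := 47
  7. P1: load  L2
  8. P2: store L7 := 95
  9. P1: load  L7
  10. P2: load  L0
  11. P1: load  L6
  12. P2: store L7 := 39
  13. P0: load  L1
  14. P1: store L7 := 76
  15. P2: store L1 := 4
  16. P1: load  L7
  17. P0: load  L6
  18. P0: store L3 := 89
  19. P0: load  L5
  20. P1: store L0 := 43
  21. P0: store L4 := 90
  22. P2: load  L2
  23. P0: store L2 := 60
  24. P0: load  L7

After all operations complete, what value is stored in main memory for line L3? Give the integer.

memory[L3] = 80

[1] P0: load  L0 | P0:S(50), P1:I, P2:I | bus: BusRd
[2] P2: store L7 := 71 | P0:I, P1:I, P2:M(71) | bus: BusRdX
[3] P1: load  L1 | P0:I, P1:S(10), P2:I | bus: BusRd
[4] P1: store L7 := 58 | P0:I, P1:M(58), P2:I | bus: BusRdX,Flush
[5] P1: load  L4 | P0:I, P1:S(70), P2:I | bus: BusRd
[6] P1: store L1 := 47 | P0:I, P1:M(47), P2:I | bus: BusRdX
[7] P1: load  L2 | P0:I, P1:S(80), P2:I | bus: BusRd
[8] P2: store L7 := 95 | P0:I, P1:I, P2:M(95) | bus: BusRdX,Flush
[9] P1: load  L7 | P0:I, P1:S(95), P2:S(95) | bus: BusRd,Flush
[10] P2: load  L0 | P0:S(50), P1:I, P2:S(50) | bus: BusRd
[11] P1: load  L6 | P0:I, P1:S(50), P2:I | bus: BusRd
[12] P2: store L7 := 39 | P0:I, P1:I, P2:M(39) | bus: BusRdX
[13] P0: load  L1 | P0:S(47), P1:S(47), P2:I | bus: BusRd,Flush
[14] P1: store L7 := 76 | P0:I, P1:M(76), P2:I | bus: BusRdX,Flush
[15] P2: store L1 := 4 | P0:I, P1:I, P2:M(4) | bus: BusRdX
[16] P1: load  L7 | P0:I, P1:M(76), P2:I | bus: none
[17] P0: load  L6 | P0:S(50), P1:S(50), P2:I | bus: BusRd
[18] P0: store L3 := 89 | P0:M(89), P1:I, P2:I | bus: BusRdX
[19] P0: load  L5 | P0:S(20), P1:I, P2:I | bus: BusRd
[20] P1: store L0 := 43 | P0:I, P1:M(43), P2:I | bus: BusRdX
[21] P0: store L4 := 90 | P0:M(90), P1:I, P2:I | bus: BusRdX
[22] P2: load  L2 | P0:I, P1:S(80), P2:S(80) | bus: BusRd
[23] P0: store L2 := 60 | P0:M(60), P1:I, P2:I | bus: BusRdX
[24] P0: load  L7 | P0:S(76), P1:S(76), P2:I | bus: BusRd,Flush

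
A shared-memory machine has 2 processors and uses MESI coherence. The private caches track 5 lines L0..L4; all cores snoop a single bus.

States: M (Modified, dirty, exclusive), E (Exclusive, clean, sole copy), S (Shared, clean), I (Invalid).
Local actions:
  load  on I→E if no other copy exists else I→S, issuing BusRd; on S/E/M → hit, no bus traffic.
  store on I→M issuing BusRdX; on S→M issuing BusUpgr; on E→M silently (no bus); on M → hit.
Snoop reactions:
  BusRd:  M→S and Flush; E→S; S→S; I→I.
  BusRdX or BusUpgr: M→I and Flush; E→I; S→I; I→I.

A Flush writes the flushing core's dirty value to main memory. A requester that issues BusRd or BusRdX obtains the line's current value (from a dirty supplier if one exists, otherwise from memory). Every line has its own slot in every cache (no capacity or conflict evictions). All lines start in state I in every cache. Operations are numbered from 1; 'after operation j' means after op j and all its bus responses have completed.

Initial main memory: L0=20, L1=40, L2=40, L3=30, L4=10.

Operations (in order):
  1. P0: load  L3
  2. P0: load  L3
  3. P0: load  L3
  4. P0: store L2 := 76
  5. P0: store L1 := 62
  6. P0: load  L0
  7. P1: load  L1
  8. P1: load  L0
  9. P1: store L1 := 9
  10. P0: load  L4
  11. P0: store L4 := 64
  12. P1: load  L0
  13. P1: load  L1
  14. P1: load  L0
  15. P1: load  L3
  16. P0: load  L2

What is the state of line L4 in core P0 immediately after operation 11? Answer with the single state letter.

state = M

  op1 P0: load  L3 → E/I on L3; bus BusRd; mem=30
  op2 P0: load  L3 → E/I on L3; bus (none); mem=30
  op3 P0: load  L3 → E/I on L3; bus (none); mem=30
  op4 P0: store L2 := 76 → M/I on L2; bus BusRdX; mem=40
  op5 P0: store L1 := 62 → M/I on L1; bus BusRdX; mem=40
  op6 P0: load  L0 → E/I on L0; bus BusRd; mem=20
  op7 P1: load  L1 → S/S on L1; bus BusRd Flush; mem=62
  op8 P1: load  L0 → S/S on L0; bus BusRd; mem=20
  op9 P1: store L1 := 9 → I/M on L1; bus BusUpgr; mem=62
  op10 P0: load  L4 → E/I on L4; bus BusRd; mem=10
  op11 P0: store L4 := 64 → M/I on L4; bus (none); mem=10
  op12 P1: load  L0 → S/S on L0; bus (none); mem=20
  op13 P1: load  L1 → I/M on L1; bus (none); mem=62
  op14 P1: load  L0 → S/S on L0; bus (none); mem=20
  op15 P1: load  L3 → S/S on L3; bus BusRd; mem=30
  op16 P0: load  L2 → M/I on L2; bus (none); mem=40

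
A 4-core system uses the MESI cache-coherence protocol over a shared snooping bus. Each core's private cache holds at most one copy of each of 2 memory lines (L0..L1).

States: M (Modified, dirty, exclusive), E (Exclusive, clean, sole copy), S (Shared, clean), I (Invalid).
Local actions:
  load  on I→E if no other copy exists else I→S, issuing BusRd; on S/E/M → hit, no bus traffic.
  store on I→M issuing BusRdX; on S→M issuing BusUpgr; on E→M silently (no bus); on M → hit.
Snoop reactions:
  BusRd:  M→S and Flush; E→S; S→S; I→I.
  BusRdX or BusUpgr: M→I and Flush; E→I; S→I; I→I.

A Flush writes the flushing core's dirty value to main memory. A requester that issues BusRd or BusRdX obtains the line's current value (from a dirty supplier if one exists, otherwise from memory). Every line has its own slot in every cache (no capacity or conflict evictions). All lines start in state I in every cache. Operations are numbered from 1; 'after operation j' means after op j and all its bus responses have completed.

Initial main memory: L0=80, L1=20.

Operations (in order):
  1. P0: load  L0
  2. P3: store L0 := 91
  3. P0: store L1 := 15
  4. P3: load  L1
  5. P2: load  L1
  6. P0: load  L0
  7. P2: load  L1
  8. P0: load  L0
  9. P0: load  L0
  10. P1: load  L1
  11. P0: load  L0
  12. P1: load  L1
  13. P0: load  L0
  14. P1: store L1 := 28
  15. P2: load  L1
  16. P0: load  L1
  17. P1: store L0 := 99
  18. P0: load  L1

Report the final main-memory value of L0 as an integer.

  op1 P0: load  L0 → E/I/I/I on L0; bus BusRd; mem=80
  op2 P3: store L0 := 91 → I/I/I/M on L0; bus BusRdX; mem=80
  op3 P0: store L1 := 15 → M/I/I/I on L1; bus BusRdX; mem=20
  op4 P3: load  L1 → S/I/I/S on L1; bus BusRd Flush; mem=15
  op5 P2: load  L1 → S/I/S/S on L1; bus BusRd; mem=15
  op6 P0: load  L0 → S/I/I/S on L0; bus BusRd Flush; mem=91
  op7 P2: load  L1 → S/I/S/S on L1; bus (none); mem=15
  op8 P0: load  L0 → S/I/I/S on L0; bus (none); mem=91
  op9 P0: load  L0 → S/I/I/S on L0; bus (none); mem=91
  op10 P1: load  L1 → S/S/S/S on L1; bus BusRd; mem=15
  op11 P0: load  L0 → S/I/I/S on L0; bus (none); mem=91
  op12 P1: load  L1 → S/S/S/S on L1; bus (none); mem=15
  op13 P0: load  L0 → S/I/I/S on L0; bus (none); mem=91
  op14 P1: store L1 := 28 → I/M/I/I on L1; bus BusUpgr; mem=15
  op15 P2: load  L1 → I/S/S/I on L1; bus BusRd Flush; mem=28
  op16 P0: load  L1 → S/S/S/I on L1; bus BusRd; mem=28
  op17 P1: store L0 := 99 → I/M/I/I on L0; bus BusRdX; mem=91
  op18 P0: load  L1 → S/S/S/I on L1; bus (none); mem=28

memory[L0] = 91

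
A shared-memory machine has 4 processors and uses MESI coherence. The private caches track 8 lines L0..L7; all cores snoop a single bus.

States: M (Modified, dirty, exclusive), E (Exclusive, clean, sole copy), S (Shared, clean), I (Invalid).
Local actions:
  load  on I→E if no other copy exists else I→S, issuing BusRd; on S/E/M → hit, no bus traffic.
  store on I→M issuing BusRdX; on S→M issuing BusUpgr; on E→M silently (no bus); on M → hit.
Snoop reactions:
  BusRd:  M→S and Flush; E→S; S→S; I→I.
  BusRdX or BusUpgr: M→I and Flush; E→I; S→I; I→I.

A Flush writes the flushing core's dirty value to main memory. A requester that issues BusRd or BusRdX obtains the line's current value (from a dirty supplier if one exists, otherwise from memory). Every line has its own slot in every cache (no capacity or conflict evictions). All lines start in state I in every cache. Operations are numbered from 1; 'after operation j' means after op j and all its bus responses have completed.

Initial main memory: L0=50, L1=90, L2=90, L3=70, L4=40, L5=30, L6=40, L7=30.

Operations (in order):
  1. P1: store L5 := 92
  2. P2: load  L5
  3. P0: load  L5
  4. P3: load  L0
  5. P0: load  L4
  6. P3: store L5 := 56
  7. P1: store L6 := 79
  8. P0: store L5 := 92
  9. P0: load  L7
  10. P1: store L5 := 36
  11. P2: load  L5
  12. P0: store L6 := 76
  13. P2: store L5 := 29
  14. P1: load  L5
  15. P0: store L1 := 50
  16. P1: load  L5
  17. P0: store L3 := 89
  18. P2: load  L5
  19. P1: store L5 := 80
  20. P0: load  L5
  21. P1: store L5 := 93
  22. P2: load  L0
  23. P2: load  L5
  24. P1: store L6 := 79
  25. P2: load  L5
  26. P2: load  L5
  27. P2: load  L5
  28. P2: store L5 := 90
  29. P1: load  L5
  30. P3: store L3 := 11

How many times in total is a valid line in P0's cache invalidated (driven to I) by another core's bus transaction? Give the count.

invalidations = 5

[1] P1: store L5 := 92 | P0:I, P1:M(92), P2:I, P3:I | bus: BusRdX
[2] P2: load  L5 | P0:I, P1:S(92), P2:S(92), P3:I | bus: BusRd,Flush
[3] P0: load  L5 | P0:S(92), P1:S(92), P2:S(92), P3:I | bus: BusRd
[4] P3: load  L0 | P0:I, P1:I, P2:I, P3:E(50) | bus: BusRd
[5] P0: load  L4 | P0:E(40), P1:I, P2:I, P3:I | bus: BusRd
[6] P3: store L5 := 56 | P0:I, P1:I, P2:I, P3:M(56) | bus: BusRdX
[7] P1: store L6 := 79 | P0:I, P1:M(79), P2:I, P3:I | bus: BusRdX
[8] P0: store L5 := 92 | P0:M(92), P1:I, P2:I, P3:I | bus: BusRdX,Flush
[9] P0: load  L7 | P0:E(30), P1:I, P2:I, P3:I | bus: BusRd
[10] P1: store L5 := 36 | P0:I, P1:M(36), P2:I, P3:I | bus: BusRdX,Flush
[11] P2: load  L5 | P0:I, P1:S(36), P2:S(36), P3:I | bus: BusRd,Flush
[12] P0: store L6 := 76 | P0:M(76), P1:I, P2:I, P3:I | bus: BusRdX,Flush
[13] P2: store L5 := 29 | P0:I, P1:I, P2:M(29), P3:I | bus: BusUpgr
[14] P1: load  L5 | P0:I, P1:S(29), P2:S(29), P3:I | bus: BusRd,Flush
[15] P0: store L1 := 50 | P0:M(50), P1:I, P2:I, P3:I | bus: BusRdX
[16] P1: load  L5 | P0:I, P1:S(29), P2:S(29), P3:I | bus: none
[17] P0: store L3 := 89 | P0:M(89), P1:I, P2:I, P3:I | bus: BusRdX
[18] P2: load  L5 | P0:I, P1:S(29), P2:S(29), P3:I | bus: none
[19] P1: store L5 := 80 | P0:I, P1:M(80), P2:I, P3:I | bus: BusUpgr
[20] P0: load  L5 | P0:S(80), P1:S(80), P2:I, P3:I | bus: BusRd,Flush
[21] P1: store L5 := 93 | P0:I, P1:M(93), P2:I, P3:I | bus: BusUpgr
[22] P2: load  L0 | P0:I, P1:I, P2:S(50), P3:S(50) | bus: BusRd
[23] P2: load  L5 | P0:I, P1:S(93), P2:S(93), P3:I | bus: BusRd,Flush
[24] P1: store L6 := 79 | P0:I, P1:M(79), P2:I, P3:I | bus: BusRdX,Flush
[25] P2: load  L5 | P0:I, P1:S(93), P2:S(93), P3:I | bus: none
[26] P2: load  L5 | P0:I, P1:S(93), P2:S(93), P3:I | bus: none
[27] P2: load  L5 | P0:I, P1:S(93), P2:S(93), P3:I | bus: none
[28] P2: store L5 := 90 | P0:I, P1:I, P2:M(90), P3:I | bus: BusUpgr
[29] P1: load  L5 | P0:I, P1:S(90), P2:S(90), P3:I | bus: BusRd,Flush
[30] P3: store L3 := 11 | P0:I, P1:I, P2:I, P3:M(11) | bus: BusRdX,Flush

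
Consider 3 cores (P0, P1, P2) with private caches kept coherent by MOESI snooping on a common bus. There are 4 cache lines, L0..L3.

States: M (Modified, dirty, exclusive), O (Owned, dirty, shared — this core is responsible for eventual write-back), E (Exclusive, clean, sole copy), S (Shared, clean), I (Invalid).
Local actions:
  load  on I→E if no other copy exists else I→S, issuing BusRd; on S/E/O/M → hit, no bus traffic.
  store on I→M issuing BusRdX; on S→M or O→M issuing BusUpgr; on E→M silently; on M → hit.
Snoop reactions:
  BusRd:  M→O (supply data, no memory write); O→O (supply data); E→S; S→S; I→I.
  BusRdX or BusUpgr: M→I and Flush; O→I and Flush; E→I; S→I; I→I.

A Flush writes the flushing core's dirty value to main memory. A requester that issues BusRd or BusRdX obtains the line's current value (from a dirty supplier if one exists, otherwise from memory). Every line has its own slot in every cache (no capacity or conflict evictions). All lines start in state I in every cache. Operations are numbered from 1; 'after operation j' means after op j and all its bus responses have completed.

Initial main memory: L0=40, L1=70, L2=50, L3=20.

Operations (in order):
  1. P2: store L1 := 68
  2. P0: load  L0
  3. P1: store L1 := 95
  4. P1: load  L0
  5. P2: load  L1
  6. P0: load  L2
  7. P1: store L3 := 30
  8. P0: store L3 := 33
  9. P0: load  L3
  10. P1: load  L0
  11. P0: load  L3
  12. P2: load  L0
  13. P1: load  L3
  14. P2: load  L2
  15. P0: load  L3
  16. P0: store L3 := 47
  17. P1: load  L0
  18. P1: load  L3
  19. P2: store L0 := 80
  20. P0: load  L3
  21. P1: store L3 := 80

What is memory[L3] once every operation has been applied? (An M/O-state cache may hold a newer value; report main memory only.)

memory[L3] = 47

[1] P2: store L1 := 68 | P0:I, P1:I, P2:M(68) | bus: BusRdX
[2] P0: load  L0 | P0:E(40), P1:I, P2:I | bus: BusRd
[3] P1: store L1 := 95 | P0:I, P1:M(95), P2:I | bus: BusRdX,Flush
[4] P1: load  L0 | P0:S(40), P1:S(40), P2:I | bus: BusRd
[5] P2: load  L1 | P0:I, P1:O(95), P2:S(95) | bus: BusRd
[6] P0: load  L2 | P0:E(50), P1:I, P2:I | bus: BusRd
[7] P1: store L3 := 30 | P0:I, P1:M(30), P2:I | bus: BusRdX
[8] P0: store L3 := 33 | P0:M(33), P1:I, P2:I | bus: BusRdX,Flush
[9] P0: load  L3 | P0:M(33), P1:I, P2:I | bus: none
[10] P1: load  L0 | P0:S(40), P1:S(40), P2:I | bus: none
[11] P0: load  L3 | P0:M(33), P1:I, P2:I | bus: none
[12] P2: load  L0 | P0:S(40), P1:S(40), P2:S(40) | bus: BusRd
[13] P1: load  L3 | P0:O(33), P1:S(33), P2:I | bus: BusRd
[14] P2: load  L2 | P0:S(50), P1:I, P2:S(50) | bus: BusRd
[15] P0: load  L3 | P0:O(33), P1:S(33), P2:I | bus: none
[16] P0: store L3 := 47 | P0:M(47), P1:I, P2:I | bus: BusUpgr
[17] P1: load  L0 | P0:S(40), P1:S(40), P2:S(40) | bus: none
[18] P1: load  L3 | P0:O(47), P1:S(47), P2:I | bus: BusRd
[19] P2: store L0 := 80 | P0:I, P1:I, P2:M(80) | bus: BusUpgr
[20] P0: load  L3 | P0:O(47), P1:S(47), P2:I | bus: none
[21] P1: store L3 := 80 | P0:I, P1:M(80), P2:I | bus: BusUpgr,Flush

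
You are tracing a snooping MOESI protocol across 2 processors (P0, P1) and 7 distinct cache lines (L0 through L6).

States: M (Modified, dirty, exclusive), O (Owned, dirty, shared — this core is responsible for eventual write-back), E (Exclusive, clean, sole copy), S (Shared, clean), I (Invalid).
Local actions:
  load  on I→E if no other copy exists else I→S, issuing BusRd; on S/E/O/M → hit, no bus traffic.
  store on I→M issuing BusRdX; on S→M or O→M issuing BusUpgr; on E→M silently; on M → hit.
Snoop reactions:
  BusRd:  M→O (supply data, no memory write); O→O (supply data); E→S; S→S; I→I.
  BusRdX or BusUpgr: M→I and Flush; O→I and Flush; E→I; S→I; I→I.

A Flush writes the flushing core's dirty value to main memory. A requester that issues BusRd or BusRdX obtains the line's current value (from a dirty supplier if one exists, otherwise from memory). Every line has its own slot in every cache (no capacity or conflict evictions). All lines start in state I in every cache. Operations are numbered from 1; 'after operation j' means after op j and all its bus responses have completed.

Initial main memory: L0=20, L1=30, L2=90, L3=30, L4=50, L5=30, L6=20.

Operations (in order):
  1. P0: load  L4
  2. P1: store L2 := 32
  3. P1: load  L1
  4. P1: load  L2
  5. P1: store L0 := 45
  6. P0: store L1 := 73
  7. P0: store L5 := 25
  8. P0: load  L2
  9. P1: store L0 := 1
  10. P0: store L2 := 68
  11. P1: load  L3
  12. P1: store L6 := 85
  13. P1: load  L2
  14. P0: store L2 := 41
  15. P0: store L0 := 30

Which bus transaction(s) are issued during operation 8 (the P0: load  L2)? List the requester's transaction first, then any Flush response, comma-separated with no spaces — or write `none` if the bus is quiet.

step 1: P0: load  L4  ⟶  EI  (L4)  txn=BusRd  M[L4]=50
step 2: P1: store L2 := 32  ⟶  IM  (L2)  txn=BusRdX  M[L2]=90
step 3: P1: load  L1  ⟶  IE  (L1)  txn=BusRd  M[L1]=30
step 4: P1: load  L2  ⟶  IM  (L2)  txn=∅  M[L2]=90
step 5: P1: store L0 := 45  ⟶  IM  (L0)  txn=BusRdX  M[L0]=20
step 6: P0: store L1 := 73  ⟶  MI  (L1)  txn=BusRdX  M[L1]=30
step 7: P0: store L5 := 25  ⟶  MI  (L5)  txn=BusRdX  M[L5]=30
step 8: P0: load  L2  ⟶  SO  (L2)  txn=BusRd  M[L2]=90
step 9: P1: store L0 := 1  ⟶  IM  (L0)  txn=∅  M[L0]=20
step 10: P0: store L2 := 68  ⟶  MI  (L2)  txn=BusUpgr+Flush  M[L2]=32
step 11: P1: load  L3  ⟶  IE  (L3)  txn=BusRd  M[L3]=30
step 12: P1: store L6 := 85  ⟶  IM  (L6)  txn=BusRdX  M[L6]=20
step 13: P1: load  L2  ⟶  OS  (L2)  txn=BusRd  M[L2]=32
step 14: P0: store L2 := 41  ⟶  MI  (L2)  txn=BusUpgr  M[L2]=32
step 15: P0: store L0 := 30  ⟶  MI  (L0)  txn=BusRdX+Flush  M[L0]=1

bus = BusRd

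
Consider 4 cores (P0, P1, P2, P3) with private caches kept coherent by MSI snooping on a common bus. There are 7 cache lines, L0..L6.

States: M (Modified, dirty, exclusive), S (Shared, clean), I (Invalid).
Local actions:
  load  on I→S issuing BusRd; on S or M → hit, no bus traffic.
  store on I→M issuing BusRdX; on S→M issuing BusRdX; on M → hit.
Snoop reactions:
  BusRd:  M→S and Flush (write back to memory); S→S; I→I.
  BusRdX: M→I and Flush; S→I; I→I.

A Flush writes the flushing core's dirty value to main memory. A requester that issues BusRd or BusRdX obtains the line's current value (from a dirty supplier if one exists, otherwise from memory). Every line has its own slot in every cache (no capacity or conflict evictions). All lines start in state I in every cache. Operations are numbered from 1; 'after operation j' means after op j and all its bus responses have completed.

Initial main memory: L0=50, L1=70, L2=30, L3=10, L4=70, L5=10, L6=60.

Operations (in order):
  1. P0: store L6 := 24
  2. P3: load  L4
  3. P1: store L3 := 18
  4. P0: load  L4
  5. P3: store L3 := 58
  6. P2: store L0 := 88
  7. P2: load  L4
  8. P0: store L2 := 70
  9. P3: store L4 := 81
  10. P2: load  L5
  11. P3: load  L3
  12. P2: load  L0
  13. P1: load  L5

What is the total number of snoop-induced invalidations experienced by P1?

step 1: P0: store L6 := 24  ⟶  MIII  (L6)  txn=BusRdX  M[L6]=60
step 2: P3: load  L4  ⟶  IIIS  (L4)  txn=BusRd  M[L4]=70
step 3: P1: store L3 := 18  ⟶  IMII  (L3)  txn=BusRdX  M[L3]=10
step 4: P0: load  L4  ⟶  SIIS  (L4)  txn=BusRd  M[L4]=70
step 5: P3: store L3 := 58  ⟶  IIIM  (L3)  txn=BusRdX+Flush  M[L3]=18
step 6: P2: store L0 := 88  ⟶  IIMI  (L0)  txn=BusRdX  M[L0]=50
step 7: P2: load  L4  ⟶  SISS  (L4)  txn=BusRd  M[L4]=70
step 8: P0: store L2 := 70  ⟶  MIII  (L2)  txn=BusRdX  M[L2]=30
step 9: P3: store L4 := 81  ⟶  IIIM  (L4)  txn=BusRdX  M[L4]=70
step 10: P2: load  L5  ⟶  IISI  (L5)  txn=BusRd  M[L5]=10
step 11: P3: load  L3  ⟶  IIIM  (L3)  txn=∅  M[L3]=18
step 12: P2: load  L0  ⟶  IIMI  (L0)  txn=∅  M[L0]=50
step 13: P1: load  L5  ⟶  ISSI  (L5)  txn=BusRd  M[L5]=10

invalidations = 1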